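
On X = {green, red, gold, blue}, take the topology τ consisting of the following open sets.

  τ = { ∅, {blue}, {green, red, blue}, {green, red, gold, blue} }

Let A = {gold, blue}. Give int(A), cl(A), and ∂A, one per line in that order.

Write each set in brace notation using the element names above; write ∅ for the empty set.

int(A) = {blue}
cl(A)  = {green, red, gold, blue}
∂A     = {green, red, gold}

open subsets of A: ∅, {blue}; so int(A) = {blue}
closure: X∖int(X∖A) = X∖∅ = {green, red, gold, blue}
∂A = {green, red, gold, blue} minus {blue} = {green, red, gold}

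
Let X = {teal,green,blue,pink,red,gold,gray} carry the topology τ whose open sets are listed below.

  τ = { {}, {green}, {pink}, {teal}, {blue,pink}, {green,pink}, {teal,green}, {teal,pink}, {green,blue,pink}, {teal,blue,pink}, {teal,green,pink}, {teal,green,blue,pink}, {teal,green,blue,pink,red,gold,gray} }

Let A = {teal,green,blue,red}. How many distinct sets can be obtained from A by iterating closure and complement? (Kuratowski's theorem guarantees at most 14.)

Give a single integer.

cl via duality: int({pink,gold,gray}) = {pink}, so X∖{pink} = {teal,green,blue,red,gold,gray}
Write k for closure, c for complement:
  1. A     = {teal,green,blue,red}
  2. kA    = {teal,green,blue,red,gold,gray}
  3. cA    = {pink,gold,gray}
  4. ckA   = {pink}
  5. kcA   = {blue,pink,red,gold,gray}
  6. ckcA  = {teal,green}
  7. kckcA = {teal,green,red,gold,gray}
  8. ckckcA = {blue,pink}
applying k or c yields no new set

8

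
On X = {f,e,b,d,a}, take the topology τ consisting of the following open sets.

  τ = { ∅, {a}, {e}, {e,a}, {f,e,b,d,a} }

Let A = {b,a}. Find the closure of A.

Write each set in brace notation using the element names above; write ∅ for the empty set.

closure: X∖int(X∖A) = X∖{e} = {f,b,d,a}

{f,b,d,a}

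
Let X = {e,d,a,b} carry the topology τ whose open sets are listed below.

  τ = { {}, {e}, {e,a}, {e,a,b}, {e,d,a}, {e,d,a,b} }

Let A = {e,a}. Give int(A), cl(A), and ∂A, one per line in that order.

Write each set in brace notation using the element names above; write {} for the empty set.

int(A) = {e,a}
cl(A)  = {e,d,a,b}
∂A     = {d,b}

open subsets of A: {}, {e}, {e,a}; so int(A) = {e,a}
closure: X∖int(X∖A) = X∖{} = {e,d,a,b}
∂A = {e,d,a,b} minus {e,a} = {d,b}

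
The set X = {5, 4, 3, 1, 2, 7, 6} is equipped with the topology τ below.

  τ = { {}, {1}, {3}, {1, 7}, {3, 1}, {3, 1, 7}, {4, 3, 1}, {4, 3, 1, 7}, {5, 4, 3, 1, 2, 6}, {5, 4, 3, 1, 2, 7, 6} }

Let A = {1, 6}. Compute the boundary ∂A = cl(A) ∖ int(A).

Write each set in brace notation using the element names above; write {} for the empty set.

opens ⊆ A: {}, {1}; union → int = {1}
complement {5, 4, 3, 2, 7}; its interior {3}; cl(A) = X∖{3} = {5, 4, 1, 2, 7, 6}
boundary = {5, 4, 1, 2, 7, 6} ∖ {1} = {5, 4, 2, 7, 6}

{5, 4, 2, 7, 6}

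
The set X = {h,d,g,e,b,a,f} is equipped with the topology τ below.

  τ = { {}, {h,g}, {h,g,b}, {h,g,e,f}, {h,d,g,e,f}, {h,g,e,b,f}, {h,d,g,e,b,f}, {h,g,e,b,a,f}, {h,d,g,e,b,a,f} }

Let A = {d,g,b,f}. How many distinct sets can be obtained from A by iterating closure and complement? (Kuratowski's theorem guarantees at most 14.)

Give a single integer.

closure: X∖int(X∖A) = X∖{} = {h,d,g,e,b,a,f}
Let k=closure and c=complement:
  1. A     = {d,g,b,f}
  2. kA    = {h,d,g,e,b,a,f}
  3. cA    = {h,e,a}
  4. ckA   = {}
— saturated at 4

4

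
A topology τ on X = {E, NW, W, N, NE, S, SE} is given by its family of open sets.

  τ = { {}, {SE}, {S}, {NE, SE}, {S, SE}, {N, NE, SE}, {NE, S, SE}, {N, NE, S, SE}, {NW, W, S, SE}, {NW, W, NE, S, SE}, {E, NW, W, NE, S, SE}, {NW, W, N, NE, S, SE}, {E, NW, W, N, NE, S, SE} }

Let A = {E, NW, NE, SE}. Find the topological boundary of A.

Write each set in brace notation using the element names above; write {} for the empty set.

interior: largest open inside A is {NE, SE} (from {}, {SE}, {NE, SE})
cl via duality: int({W, N, S}) = {S}, so X∖{S} = {E, NW, W, N, NE, SE}
cl∖int = {E, NW, W, N}

{E, NW, W, N}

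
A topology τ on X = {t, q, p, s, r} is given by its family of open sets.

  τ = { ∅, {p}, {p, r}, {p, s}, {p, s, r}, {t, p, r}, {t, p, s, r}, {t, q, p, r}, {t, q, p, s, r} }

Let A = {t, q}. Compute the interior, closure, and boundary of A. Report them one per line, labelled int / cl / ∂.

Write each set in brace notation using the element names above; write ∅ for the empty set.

int(A) = ∅
cl(A)  = {t, q}
∂A     = {t, q}

interior: largest open inside A is ∅ (from ∅)
cl via duality: int({p, s, r}) = {p, s, r}, so X∖{p, s, r} = {t, q}
cl∖int = {t, q}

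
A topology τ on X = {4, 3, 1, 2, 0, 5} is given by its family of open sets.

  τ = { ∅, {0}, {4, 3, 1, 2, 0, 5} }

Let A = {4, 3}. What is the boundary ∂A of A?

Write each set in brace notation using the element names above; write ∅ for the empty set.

opens ⊆ A: ∅; union → int = ∅
complement {1, 2, 0, 5}; its interior {0}; cl(A) = X∖{0} = {4, 3, 1, 2, 5}
boundary = {4, 3, 1, 2, 5} ∖ ∅ = {4, 3, 1, 2, 5}

{4, 3, 1, 2, 5}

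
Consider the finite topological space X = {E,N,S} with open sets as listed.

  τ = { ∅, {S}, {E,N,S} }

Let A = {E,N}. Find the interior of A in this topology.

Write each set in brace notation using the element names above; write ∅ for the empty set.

U open, U⊆A: ∅. int(A) = ⋃ = ∅

∅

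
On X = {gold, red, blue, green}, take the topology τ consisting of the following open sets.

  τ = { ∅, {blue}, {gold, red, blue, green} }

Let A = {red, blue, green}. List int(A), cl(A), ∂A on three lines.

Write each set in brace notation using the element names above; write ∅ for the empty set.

opens ⊆ A: ∅, {blue}; union → int = {blue}
complement {gold}; its interior ∅; cl(A) = X∖∅ = {gold, red, blue, green}
boundary = {gold, red, blue, green} ∖ {blue} = {gold, red, green}

int(A) = {blue}
cl(A)  = {gold, red, blue, green}
∂A     = {gold, red, green}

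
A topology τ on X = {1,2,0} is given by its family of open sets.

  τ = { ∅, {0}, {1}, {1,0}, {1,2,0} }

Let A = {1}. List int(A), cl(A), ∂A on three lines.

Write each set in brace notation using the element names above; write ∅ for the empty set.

int(A) = {1}
cl(A)  = {1,2}
∂A     = {2}

opens ⊆ A: ∅, {1}; union → int = {1}
complement {2,0}; its interior {0}; cl(A) = X∖{0} = {1,2}
boundary = {1,2} ∖ {1} = {2}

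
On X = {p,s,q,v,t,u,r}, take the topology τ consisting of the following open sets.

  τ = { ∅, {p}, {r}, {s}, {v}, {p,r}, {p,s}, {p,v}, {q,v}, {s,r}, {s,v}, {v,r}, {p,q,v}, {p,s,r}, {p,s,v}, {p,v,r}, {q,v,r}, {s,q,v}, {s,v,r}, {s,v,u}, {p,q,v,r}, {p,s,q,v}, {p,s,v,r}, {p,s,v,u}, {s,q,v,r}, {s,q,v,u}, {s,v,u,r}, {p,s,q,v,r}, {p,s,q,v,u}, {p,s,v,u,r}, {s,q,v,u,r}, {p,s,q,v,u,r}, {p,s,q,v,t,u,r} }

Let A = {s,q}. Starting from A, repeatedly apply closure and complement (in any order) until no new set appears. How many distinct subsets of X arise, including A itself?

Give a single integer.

8

cl via duality: int({p,v,t,u,r}) = {p,v,r}, so X∖{p,v,r} = {s,q,t,u}
Write k for closure, c for complement:
  1. A     = {s,q}
  2. kA    = {s,q,t,u}
  3. cA    = {p,v,t,u,r}
  4. ckA   = {p,v,r}
  5. kcA   = {p,q,v,t,u,r}
  6. ckcA  = {s}
  7. kckcA = {s,t,u}
  8. ckckcA = {p,q,v,r}
applying k or c yields no new set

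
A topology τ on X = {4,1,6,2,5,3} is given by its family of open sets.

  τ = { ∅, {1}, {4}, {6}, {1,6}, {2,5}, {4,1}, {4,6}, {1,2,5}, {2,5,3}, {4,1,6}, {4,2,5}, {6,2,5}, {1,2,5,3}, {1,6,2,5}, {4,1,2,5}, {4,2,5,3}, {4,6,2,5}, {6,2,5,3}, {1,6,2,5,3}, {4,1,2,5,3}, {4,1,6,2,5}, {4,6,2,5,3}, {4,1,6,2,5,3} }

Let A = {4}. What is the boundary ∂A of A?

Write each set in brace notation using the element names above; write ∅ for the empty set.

interior: largest open inside A is {4} (from ∅, {4})
cl via duality: int({1,6,2,5,3}) = {1,6,2,5,3}, so X∖{1,6,2,5,3} = {4}
cl∖int = ∅

∅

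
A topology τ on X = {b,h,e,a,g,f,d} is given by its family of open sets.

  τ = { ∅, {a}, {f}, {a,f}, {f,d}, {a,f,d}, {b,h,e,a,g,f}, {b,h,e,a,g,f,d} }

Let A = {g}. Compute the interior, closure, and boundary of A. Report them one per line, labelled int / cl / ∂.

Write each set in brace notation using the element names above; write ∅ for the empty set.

int(A) = ∅
cl(A)  = {b,h,e,g}
∂A     = {b,h,e,g}

open subsets of A: ∅; so int(A) = ∅
closure: X∖int(X∖A) = X∖{a,f,d} = {b,h,e,g}
∂A = {b,h,e,g} minus ∅ = {b,h,e,g}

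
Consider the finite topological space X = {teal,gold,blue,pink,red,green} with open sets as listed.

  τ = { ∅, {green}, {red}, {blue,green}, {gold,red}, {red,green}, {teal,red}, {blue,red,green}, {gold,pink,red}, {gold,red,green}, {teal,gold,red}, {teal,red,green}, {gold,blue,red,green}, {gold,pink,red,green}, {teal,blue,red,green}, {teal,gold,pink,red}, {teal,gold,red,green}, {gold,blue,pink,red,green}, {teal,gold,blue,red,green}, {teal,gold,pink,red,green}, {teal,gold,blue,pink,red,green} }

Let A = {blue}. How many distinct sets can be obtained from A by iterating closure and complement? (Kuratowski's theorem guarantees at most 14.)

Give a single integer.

4

X∖A={teal,gold,pink,red,green}, int(X∖A)={teal,gold,pink,red,green}, hence cl(A)={blue}
Orbit (k=closure, c=complement):
  1. A     = {blue}
  2. cA    = {teal,gold,pink,red,green}
  3. kcA   = {teal,gold,blue,pink,red,green}
  4. ckcA  = ∅
(closed under both — stop)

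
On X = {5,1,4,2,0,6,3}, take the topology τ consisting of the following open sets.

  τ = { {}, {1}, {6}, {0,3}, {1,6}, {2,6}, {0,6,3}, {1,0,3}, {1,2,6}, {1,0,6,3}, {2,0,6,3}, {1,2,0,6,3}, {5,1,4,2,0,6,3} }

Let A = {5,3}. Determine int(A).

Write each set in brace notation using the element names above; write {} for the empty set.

{}

opens ⊆ A: {}; union → int = {}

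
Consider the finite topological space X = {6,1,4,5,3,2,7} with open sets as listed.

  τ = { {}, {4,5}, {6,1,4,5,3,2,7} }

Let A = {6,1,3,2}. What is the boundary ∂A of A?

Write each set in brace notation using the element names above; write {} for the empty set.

{6,1,3,2,7}

interior: largest open inside A is {} (from {})
cl via duality: int({4,5,7}) = {4,5}, so X∖{4,5} = {6,1,3,2,7}
cl∖int = {6,1,3,2,7}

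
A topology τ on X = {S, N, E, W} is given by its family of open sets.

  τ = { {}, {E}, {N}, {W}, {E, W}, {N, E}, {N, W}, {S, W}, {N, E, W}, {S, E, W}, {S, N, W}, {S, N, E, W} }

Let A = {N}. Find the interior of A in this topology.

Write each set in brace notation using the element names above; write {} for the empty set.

{N}

U open, U⊆A: {}, {N}. int(A) = ⋃ = {N}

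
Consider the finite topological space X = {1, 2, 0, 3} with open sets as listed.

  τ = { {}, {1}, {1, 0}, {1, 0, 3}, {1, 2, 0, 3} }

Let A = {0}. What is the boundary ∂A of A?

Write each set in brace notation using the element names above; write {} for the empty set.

{2, 0, 3}

open subsets of A: {}; so int(A) = {}
closure: X∖int(X∖A) = X∖{1} = {2, 0, 3}
∂A = {2, 0, 3} minus {} = {2, 0, 3}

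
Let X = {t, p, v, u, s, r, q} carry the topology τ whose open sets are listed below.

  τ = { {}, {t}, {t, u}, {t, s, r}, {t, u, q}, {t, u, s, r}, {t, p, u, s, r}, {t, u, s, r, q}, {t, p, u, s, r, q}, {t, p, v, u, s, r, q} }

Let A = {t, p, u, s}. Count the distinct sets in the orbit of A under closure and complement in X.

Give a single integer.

6

X∖A={v, r, q}, int(X∖A)={}, hence cl(A)={t, p, v, u, s, r, q}
Orbit (k=closure, c=complement):
  1. A     = {t, p, u, s}
  2. kA    = {t, p, v, u, s, r, q}
  3. cA    = {v, r, q}
  4. ckA   = {}
  5. kcA   = {p, v, s, r, q}
  6. ckcA  = {t, u}
(closed under both — stop)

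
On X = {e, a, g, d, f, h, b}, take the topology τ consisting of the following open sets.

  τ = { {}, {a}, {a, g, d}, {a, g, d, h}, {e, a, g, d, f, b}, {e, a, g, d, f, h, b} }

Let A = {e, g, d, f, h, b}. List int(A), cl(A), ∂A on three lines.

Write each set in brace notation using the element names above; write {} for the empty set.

int(A) = {}
cl(A)  = {e, g, d, f, h, b}
∂A     = {e, g, d, f, h, b}

open subsets of A: {}; so int(A) = {}
closure: X∖int(X∖A) = X∖{a} = {e, g, d, f, h, b}
∂A = {e, g, d, f, h, b} minus {} = {e, g, d, f, h, b}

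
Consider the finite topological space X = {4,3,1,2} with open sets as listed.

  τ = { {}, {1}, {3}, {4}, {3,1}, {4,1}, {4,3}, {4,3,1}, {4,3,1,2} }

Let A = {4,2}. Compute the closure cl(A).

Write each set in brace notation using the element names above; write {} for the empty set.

{4,2}

cl via duality: int({3,1}) = {3,1}, so X∖{3,1} = {4,2}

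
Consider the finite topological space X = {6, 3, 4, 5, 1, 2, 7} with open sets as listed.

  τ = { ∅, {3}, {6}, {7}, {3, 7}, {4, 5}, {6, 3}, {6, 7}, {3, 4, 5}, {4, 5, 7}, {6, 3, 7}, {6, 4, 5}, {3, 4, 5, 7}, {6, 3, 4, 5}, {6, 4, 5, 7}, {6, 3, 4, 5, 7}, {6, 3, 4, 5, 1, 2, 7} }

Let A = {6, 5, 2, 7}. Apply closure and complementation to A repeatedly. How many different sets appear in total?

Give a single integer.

cl via duality: int({3, 4, 1}) = {3}, so X∖{3} = {6, 4, 5, 1, 2, 7}
Write k for closure, c for complement:
  1. A     = {6, 5, 2, 7}
  2. kA    = {6, 4, 5, 1, 2, 7}
  3. cA    = {3, 4, 1}
  4. ckA   = {3}
  5. kcA   = {3, 4, 5, 1, 2}
  6. kckA  = {3, 1, 2}
  7. ckcA  = {6, 7}
  8. ckckA = {6, 4, 5, 7}
  9. kckcA = {6, 1, 2, 7}
  10. ckckcA = {3, 4, 5}
applying k or c yields no new set

10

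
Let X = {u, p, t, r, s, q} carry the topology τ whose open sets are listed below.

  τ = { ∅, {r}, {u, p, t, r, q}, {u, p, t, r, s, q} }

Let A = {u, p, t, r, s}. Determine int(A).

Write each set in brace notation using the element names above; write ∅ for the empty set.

{r}

opens ⊆ A: ∅, {r}; union → int = {r}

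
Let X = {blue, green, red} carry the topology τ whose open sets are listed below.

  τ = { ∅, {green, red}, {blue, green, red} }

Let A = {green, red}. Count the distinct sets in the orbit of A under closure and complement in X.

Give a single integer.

closure: X∖int(X∖A) = X∖∅ = {blue, green, red}
Let k=closure and c=complement:
  1. A     = {green, red}
  2. kA    = {blue, green, red}
  3. cA    = {blue}
  4. ckA   = ∅
— saturated at 4

4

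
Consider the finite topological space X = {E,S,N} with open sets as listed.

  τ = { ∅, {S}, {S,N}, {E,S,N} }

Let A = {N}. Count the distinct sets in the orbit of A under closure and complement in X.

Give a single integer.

6

X∖A={E,S}, int(X∖A)={S}, hence cl(A)={E,N}
Orbit (k=closure, c=complement):
  1. A     = {N}
  2. kA    = {E,N}
  3. cA    = {E,S}
  4. ckA   = {S}
  5. kcA   = {E,S,N}
  6. ckcA  = ∅
(closed under both — stop)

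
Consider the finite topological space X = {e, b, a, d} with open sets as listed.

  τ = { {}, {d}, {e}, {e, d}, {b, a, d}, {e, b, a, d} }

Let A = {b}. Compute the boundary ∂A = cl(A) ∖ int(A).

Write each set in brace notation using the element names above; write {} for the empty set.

open subsets of A: {}; so int(A) = {}
closure: X∖int(X∖A) = X∖{e, d} = {b, a}
∂A = {b, a} minus {} = {b, a}

{b, a}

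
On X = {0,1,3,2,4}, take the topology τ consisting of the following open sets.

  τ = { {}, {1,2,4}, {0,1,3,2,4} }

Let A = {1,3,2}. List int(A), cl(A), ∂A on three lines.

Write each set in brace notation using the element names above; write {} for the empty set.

int(A) = {}
cl(A)  = {0,1,3,2,4}
∂A     = {0,1,3,2,4}

opens ⊆ A: {}; union → int = {}
complement {0,4}; its interior {}; cl(A) = X∖{} = {0,1,3,2,4}
boundary = {0,1,3,2,4} ∖ {} = {0,1,3,2,4}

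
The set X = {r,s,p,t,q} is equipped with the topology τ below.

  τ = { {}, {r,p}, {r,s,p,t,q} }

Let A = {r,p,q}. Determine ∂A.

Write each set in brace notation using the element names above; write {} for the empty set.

U open, U⊆A: {}, {r,p}. int(A) = ⋃ = {r,p}
X∖A={s,t}, int(X∖A)={}, hence cl(A)={r,s,p,t,q}
∂A: remove int from cl → {s,t,q}

{s,t,q}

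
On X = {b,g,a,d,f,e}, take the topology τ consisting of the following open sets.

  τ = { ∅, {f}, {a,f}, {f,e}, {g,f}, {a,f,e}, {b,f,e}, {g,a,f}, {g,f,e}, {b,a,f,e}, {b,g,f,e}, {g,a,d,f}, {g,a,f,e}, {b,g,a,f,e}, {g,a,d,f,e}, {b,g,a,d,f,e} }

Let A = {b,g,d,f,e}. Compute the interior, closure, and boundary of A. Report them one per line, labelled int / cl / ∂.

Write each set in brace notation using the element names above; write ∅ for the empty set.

opens ⊆ A: ∅, {f}, {g,f}, {f,e}, {b,f,e}, {g,f,e}, {b,g,f,e}; union → int = {b,g,f,e}
complement {a}; its interior ∅; cl(A) = X∖∅ = {b,g,a,d,f,e}
boundary = {b,g,a,d,f,e} ∖ {b,g,f,e} = {a,d}

int(A) = {b,g,f,e}
cl(A)  = {b,g,a,d,f,e}
∂A     = {a,d}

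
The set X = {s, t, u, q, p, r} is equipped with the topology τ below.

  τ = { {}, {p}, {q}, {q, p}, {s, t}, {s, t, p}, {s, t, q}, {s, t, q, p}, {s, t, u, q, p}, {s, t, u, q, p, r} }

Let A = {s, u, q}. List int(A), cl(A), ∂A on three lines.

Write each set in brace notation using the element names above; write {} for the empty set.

open subsets of A: {}, {q}; so int(A) = {q}
closure: X∖int(X∖A) = X∖{p} = {s, t, u, q, r}
∂A = {s, t, u, q, r} minus {q} = {s, t, u, r}

int(A) = {q}
cl(A)  = {s, t, u, q, r}
∂A     = {s, t, u, r}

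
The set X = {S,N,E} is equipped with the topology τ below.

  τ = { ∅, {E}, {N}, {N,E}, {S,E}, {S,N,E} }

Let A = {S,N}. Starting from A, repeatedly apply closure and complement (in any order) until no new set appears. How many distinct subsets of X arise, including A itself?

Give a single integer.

cl via duality: int({E}) = {E}, so X∖{E} = {S,N}
Write k for closure, c for complement:
  1. A     = {S,N}
  2. cA    = {E}
  3. kcA   = {S,E}
  4. ckcA  = {N}
applying k or c yields no new set

4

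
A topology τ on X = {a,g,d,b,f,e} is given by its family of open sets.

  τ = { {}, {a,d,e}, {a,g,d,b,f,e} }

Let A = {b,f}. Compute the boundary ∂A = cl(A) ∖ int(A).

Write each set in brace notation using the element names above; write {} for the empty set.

{g,b,f}

open subsets of A: {}; so int(A) = {}
closure: X∖int(X∖A) = X∖{a,d,e} = {g,b,f}
∂A = {g,b,f} minus {} = {g,b,f}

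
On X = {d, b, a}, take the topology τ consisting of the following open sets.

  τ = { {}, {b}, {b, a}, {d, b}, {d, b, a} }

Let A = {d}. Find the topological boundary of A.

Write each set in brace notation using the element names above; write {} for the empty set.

interior: largest open inside A is {} (from {})
cl via duality: int({b, a}) = {b, a}, so X∖{b, a} = {d}
cl∖int = {d}

{d}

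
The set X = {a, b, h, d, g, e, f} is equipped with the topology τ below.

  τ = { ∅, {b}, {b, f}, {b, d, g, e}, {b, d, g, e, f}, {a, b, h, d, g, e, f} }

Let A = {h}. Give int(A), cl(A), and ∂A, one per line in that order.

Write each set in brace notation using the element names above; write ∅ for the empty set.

int(A) = ∅
cl(A)  = {a, h}
∂A     = {a, h}

open subsets of A: ∅; so int(A) = ∅
closure: X∖int(X∖A) = X∖{b, d, g, e, f} = {a, h}
∂A = {a, h} minus ∅ = {a, h}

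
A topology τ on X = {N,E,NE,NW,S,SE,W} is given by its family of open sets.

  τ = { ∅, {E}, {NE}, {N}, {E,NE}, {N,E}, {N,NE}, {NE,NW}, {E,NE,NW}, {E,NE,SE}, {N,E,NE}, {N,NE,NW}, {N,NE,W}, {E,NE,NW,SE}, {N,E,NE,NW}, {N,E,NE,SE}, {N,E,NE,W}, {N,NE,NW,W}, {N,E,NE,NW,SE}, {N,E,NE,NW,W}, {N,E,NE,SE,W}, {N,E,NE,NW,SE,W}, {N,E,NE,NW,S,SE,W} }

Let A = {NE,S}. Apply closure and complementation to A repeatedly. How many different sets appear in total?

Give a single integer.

cl via duality: int({N,E,NW,SE,W}) = {N,E}, so X∖{N,E} = {NE,NW,S,SE,W}
Write k for closure, c for complement:
  1. A     = {NE,S}
  2. kA    = {NE,NW,S,SE,W}
  3. cA    = {N,E,NW,SE,W}
  4. ckA   = {N,E}
  5. kcA   = {N,E,NW,S,SE,W}
  6. kckA  = {N,E,S,SE,W}
  7. ckcA  = {NE}
  8. ckckA = {NE,NW}
applying k or c yields no new set

8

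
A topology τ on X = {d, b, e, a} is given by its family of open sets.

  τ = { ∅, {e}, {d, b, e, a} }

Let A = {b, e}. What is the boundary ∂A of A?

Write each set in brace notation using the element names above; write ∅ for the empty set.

{d, b, a}

U open, U⊆A: ∅, {e}. int(A) = ⋃ = {e}
X∖A={d, a}, int(X∖A)=∅, hence cl(A)={d, b, e, a}
∂A: remove int from cl → {d, b, a}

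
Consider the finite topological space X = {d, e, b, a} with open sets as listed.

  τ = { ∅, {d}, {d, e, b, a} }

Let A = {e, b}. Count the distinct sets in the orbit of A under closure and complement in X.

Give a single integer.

6

X∖A={d, a}, int(X∖A)={d}, hence cl(A)={e, b, a}
Orbit (k=closure, c=complement):
  1. A     = {e, b}
  2. kA    = {e, b, a}
  3. cA    = {d, a}
  4. ckA   = {d}
  5. kcA   = {d, e, b, a}
  6. ckcA  = ∅
(closed under both — stop)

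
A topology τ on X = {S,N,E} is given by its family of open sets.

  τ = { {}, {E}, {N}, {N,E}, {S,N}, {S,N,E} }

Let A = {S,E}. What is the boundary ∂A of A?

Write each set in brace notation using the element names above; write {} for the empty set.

open subsets of A: {}, {E}; so int(A) = {E}
closure: X∖int(X∖A) = X∖{N} = {S,E}
∂A = {S,E} minus {E} = {S}

{S}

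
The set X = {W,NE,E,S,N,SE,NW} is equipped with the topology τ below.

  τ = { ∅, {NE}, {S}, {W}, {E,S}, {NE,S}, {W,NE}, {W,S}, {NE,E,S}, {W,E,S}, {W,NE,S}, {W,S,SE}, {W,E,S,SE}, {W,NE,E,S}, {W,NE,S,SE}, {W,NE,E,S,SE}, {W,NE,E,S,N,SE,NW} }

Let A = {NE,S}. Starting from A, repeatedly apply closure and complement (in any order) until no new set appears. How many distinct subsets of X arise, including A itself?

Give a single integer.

6

complement {W,E,N,SE,NW}; its interior {W}; cl(A) = X∖{W} = {NE,E,S,N,SE,NW}
With k = closure, c = complement:
  1. A     = {NE,S}
  2. kA    = {NE,E,S,N,SE,NW}
  3. cA    = {W,E,N,SE,NW}
  4. ckA   = {W}
  5. kckA  = {W,N,SE,NW}
  6. ckckA = {NE,E,S}
k, c of each give nothing new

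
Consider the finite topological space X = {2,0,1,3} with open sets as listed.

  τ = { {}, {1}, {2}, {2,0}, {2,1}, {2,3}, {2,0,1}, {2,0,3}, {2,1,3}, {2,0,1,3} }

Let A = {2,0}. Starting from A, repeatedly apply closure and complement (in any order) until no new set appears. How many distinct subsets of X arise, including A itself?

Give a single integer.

complement {1,3}; its interior {1}; cl(A) = X∖{1} = {2,0,3}
With k = closure, c = complement:
  1. A     = {2,0}
  2. kA    = {2,0,3}
  3. cA    = {1,3}
  4. ckA   = {1}
k, c of each give nothing new

4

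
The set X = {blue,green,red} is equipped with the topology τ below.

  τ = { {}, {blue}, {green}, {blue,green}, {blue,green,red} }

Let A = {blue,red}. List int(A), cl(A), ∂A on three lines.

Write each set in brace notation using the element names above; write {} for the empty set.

int(A) = {blue}
cl(A)  = {blue,red}
∂A     = {red}

opens ⊆ A: {}, {blue}; union → int = {blue}
complement {green}; its interior {green}; cl(A) = X∖{green} = {blue,red}
boundary = {blue,red} ∖ {blue} = {red}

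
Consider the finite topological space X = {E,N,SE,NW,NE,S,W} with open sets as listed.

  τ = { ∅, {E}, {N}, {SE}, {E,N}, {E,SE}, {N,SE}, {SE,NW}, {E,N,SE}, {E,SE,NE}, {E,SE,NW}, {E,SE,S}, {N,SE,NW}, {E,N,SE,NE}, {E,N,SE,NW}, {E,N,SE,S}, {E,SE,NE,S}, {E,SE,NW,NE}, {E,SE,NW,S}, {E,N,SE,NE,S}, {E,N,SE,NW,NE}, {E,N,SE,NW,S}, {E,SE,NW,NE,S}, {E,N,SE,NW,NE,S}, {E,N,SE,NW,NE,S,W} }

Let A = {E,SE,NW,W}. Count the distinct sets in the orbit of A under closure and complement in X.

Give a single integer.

closure: X∖int(X∖A) = X∖{N} = {E,SE,NW,NE,S,W}
Let k=closure and c=complement:
  1. A     = {E,SE,NW,W}
  2. kA    = {E,SE,NW,NE,S,W}
  3. cA    = {N,NE,S}
  4. ckA   = {N}
  5. kcA   = {N,NE,S,W}
  6. kckA  = {N,W}
  7. ckcA  = {E,SE,NW}
  8. ckckA = {E,SE,NW,NE,S}
— saturated at 8

8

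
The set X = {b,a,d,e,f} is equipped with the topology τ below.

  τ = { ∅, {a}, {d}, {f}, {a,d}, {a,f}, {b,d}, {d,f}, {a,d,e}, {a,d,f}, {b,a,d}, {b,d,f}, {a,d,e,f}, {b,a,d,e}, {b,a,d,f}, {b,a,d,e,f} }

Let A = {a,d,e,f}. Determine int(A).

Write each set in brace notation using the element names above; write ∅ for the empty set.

{a,d,e,f}

U open, U⊆A: ∅, {f}, {a}, {d}, {a,f}, {d,f}, {a,d}, {a,d,f}, {a,d,e}, {a,d,e,f}. int(A) = ⋃ = {a,d,e,f}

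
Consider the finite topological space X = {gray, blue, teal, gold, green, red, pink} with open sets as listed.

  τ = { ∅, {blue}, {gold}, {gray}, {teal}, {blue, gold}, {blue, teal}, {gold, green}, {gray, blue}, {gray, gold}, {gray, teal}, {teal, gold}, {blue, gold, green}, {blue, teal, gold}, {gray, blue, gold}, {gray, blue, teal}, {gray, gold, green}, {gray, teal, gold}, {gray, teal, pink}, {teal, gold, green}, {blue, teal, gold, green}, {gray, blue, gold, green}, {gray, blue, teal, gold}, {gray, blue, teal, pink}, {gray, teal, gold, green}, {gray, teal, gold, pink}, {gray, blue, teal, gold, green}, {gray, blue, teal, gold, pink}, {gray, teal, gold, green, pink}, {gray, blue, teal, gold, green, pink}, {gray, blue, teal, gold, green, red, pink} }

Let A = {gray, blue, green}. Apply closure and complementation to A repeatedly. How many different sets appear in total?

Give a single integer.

complement {teal, gold, red, pink}; its interior {teal, gold}; cl(A) = X∖{teal, gold} = {gray, blue, green, red, pink}
With k = closure, c = complement:
  1. A     = {gray, blue, green}
  2. kA    = {gray, blue, green, red, pink}
  3. cA    = {teal, gold, red, pink}
  4. ckA   = {teal, gold}
  5. kcA   = {teal, gold, green, red, pink}
  6. ckcA  = {gray, blue}
  7. kckcA = {gray, blue, red, pink}
  8. ckckcA = {teal, gold, green}
k, c of each give nothing new

8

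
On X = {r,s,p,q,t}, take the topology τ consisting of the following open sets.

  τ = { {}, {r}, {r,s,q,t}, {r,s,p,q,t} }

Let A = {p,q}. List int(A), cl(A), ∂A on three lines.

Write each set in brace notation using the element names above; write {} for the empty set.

interior: largest open inside A is {} (from {})
cl via duality: int({r,s,t}) = {r}, so X∖{r} = {s,p,q,t}
cl∖int = {s,p,q,t}

int(A) = {}
cl(A)  = {s,p,q,t}
∂A     = {s,p,q,t}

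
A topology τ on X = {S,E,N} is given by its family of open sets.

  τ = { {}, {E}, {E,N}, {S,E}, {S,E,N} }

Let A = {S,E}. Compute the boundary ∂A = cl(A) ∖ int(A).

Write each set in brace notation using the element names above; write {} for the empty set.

open subsets of A: {}, {E}, {S,E}; so int(A) = {S,E}
closure: X∖int(X∖A) = X∖{} = {S,E,N}
∂A = {S,E,N} minus {S,E} = {N}

{N}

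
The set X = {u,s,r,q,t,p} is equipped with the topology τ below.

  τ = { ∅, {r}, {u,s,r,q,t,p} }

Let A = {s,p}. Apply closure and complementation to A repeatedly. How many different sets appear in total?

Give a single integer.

6

complement {u,r,q,t}; its interior {r}; cl(A) = X∖{r} = {u,s,q,t,p}
With k = closure, c = complement:
  1. A     = {s,p}
  2. kA    = {u,s,q,t,p}
  3. cA    = {u,r,q,t}
  4. ckA   = {r}
  5. kcA   = {u,s,r,q,t,p}
  6. ckcA  = ∅
k, c of each give nothing new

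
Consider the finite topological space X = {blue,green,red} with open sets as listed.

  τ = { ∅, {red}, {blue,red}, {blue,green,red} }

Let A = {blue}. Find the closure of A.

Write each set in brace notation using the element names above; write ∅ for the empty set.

{blue,green}

complement {green,red}; its interior {red}; cl(A) = X∖{red} = {blue,green}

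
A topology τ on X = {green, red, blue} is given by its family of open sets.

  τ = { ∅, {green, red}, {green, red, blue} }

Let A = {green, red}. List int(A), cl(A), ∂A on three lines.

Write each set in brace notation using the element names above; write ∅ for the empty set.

int(A) = {green, red}
cl(A)  = {green, red, blue}
∂A     = {blue}

U open, U⊆A: ∅, {green, red}. int(A) = ⋃ = {green, red}
X∖A={blue}, int(X∖A)=∅, hence cl(A)={green, red, blue}
∂A: remove int from cl → {blue}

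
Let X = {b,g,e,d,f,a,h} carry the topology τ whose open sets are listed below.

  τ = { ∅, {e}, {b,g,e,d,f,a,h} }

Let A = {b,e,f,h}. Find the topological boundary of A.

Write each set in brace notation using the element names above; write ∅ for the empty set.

U open, U⊆A: ∅, {e}. int(A) = ⋃ = {e}
X∖A={g,d,a}, int(X∖A)=∅, hence cl(A)={b,g,e,d,f,a,h}
∂A: remove int from cl → {b,g,d,f,a,h}

{b,g,d,f,a,h}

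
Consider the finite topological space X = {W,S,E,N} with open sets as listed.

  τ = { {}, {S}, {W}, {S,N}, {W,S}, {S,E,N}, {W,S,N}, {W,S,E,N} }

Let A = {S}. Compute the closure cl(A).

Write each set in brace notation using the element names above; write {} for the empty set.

cl via duality: int({W,E,N}) = {W}, so X∖{W} = {S,E,N}

{S,E,N}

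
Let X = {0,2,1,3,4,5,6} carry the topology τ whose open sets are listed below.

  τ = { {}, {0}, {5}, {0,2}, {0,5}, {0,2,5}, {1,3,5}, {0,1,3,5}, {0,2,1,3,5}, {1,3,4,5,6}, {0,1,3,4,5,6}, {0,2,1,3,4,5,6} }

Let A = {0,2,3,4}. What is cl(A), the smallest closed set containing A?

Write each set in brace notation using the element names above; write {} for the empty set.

X∖A={1,5,6}, int(X∖A)={5}, hence cl(A)={0,2,1,3,4,6}

{0,2,1,3,4,6}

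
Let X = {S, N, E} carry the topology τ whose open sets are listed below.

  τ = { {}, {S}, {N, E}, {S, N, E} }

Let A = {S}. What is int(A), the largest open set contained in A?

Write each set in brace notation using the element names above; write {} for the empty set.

interior: largest open inside A is {S} (from {}, {S})

{S}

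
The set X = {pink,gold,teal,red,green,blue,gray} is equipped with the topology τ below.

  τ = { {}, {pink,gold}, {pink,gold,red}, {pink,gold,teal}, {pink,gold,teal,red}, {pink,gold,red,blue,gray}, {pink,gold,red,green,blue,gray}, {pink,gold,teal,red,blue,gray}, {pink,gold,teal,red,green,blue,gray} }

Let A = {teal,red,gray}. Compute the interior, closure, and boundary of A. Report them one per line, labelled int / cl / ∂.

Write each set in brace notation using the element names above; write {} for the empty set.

int(A) = {}
cl(A)  = {teal,red,green,blue,gray}
∂A     = {teal,red,green,blue,gray}

U open, U⊆A: {}. int(A) = ⋃ = {}
X∖A={pink,gold,green,blue}, int(X∖A)={pink,gold}, hence cl(A)={teal,red,green,blue,gray}
∂A: remove int from cl → {teal,red,green,blue,gray}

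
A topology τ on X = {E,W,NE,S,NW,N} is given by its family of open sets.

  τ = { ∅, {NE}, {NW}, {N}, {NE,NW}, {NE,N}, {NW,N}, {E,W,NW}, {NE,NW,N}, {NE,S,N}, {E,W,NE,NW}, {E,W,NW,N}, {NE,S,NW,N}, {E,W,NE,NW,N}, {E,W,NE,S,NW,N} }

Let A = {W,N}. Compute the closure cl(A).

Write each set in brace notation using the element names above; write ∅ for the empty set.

{E,W,S,N}

closure: X∖int(X∖A) = X∖{NE,NW} = {E,W,S,N}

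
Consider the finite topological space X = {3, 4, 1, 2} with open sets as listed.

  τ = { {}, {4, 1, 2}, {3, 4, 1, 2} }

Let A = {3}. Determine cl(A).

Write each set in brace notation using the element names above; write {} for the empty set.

{3}

X∖A={4, 1, 2}, int(X∖A)={4, 1, 2}, hence cl(A)={3}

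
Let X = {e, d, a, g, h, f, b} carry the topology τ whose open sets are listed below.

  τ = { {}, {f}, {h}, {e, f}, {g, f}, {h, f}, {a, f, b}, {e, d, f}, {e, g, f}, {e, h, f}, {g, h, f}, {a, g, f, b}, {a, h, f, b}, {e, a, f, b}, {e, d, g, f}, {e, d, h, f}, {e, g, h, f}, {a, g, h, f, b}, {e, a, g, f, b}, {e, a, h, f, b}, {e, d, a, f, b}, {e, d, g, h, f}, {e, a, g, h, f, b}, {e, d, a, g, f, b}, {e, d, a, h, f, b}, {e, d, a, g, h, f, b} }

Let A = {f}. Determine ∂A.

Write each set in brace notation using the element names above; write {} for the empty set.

opens ⊆ A: {}, {f}; union → int = {f}
complement {e, d, a, g, h, b}; its interior {h}; cl(A) = X∖{h} = {e, d, a, g, f, b}
boundary = {e, d, a, g, f, b} ∖ {f} = {e, d, a, g, b}

{e, d, a, g, b}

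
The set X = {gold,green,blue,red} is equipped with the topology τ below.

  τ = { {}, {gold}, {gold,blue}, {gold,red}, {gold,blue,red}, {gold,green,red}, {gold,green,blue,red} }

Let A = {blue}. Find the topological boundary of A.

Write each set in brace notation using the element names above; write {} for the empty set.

{blue}

opens ⊆ A: {}; union → int = {}
complement {gold,green,red}; its interior {gold,green,red}; cl(A) = X∖{gold,green,red} = {blue}
boundary = {blue} ∖ {} = {blue}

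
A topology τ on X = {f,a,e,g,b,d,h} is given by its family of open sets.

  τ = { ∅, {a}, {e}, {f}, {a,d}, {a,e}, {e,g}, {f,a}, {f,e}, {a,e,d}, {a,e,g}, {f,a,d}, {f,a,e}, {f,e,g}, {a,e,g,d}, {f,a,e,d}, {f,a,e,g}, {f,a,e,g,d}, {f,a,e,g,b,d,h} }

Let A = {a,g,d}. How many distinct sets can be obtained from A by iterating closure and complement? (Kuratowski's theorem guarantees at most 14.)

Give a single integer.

X∖A={f,e,b,h}, int(X∖A)={f,e}, hence cl(A)={a,g,b,d,h}
Orbit (k=closure, c=complement):
  1. A     = {a,g,d}
  2. kA    = {a,g,b,d,h}
  3. cA    = {f,e,b,h}
  4. ckA   = {f,e}
  5. kcA   = {f,e,g,b,h}
  6. ckcA  = {a,d}
  7. kckcA = {a,b,d,h}
  8. ckckcA = {f,e,g}
(closed under both — stop)

8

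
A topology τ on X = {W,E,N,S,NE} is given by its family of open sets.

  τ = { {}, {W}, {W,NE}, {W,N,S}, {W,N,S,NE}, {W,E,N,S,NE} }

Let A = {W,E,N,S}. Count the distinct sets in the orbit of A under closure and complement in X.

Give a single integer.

6

X∖A={NE}, int(X∖A)={}, hence cl(A)={W,E,N,S,NE}
Orbit (k=closure, c=complement):
  1. A     = {W,E,N,S}
  2. kA    = {W,E,N,S,NE}
  3. cA    = {NE}
  4. ckA   = {}
  5. kcA   = {E,NE}
  6. ckcA  = {W,N,S}
(closed under both — stop)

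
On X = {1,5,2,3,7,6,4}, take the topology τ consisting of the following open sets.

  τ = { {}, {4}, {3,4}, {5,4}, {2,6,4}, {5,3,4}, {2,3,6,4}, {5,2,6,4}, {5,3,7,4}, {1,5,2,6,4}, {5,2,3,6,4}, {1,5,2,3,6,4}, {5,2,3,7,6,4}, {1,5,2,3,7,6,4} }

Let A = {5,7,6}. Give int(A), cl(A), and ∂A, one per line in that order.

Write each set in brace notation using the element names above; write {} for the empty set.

U open, U⊆A: {}. int(A) = ⋃ = {}
X∖A={1,2,3,4}, int(X∖A)={3,4}, hence cl(A)={1,5,2,7,6}
∂A: remove int from cl → {1,5,2,7,6}

int(A) = {}
cl(A)  = {1,5,2,7,6}
∂A     = {1,5,2,7,6}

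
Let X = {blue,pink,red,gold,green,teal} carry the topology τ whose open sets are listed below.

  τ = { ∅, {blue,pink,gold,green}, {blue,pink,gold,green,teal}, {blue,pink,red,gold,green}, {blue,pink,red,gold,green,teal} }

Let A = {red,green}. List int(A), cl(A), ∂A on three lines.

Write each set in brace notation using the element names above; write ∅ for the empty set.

int(A) = ∅
cl(A)  = {blue,pink,red,gold,green,teal}
∂A     = {blue,pink,red,gold,green,teal}

interior: largest open inside A is ∅ (from ∅)
cl via duality: int({blue,pink,gold,teal}) = ∅, so X∖∅ = {blue,pink,red,gold,green,teal}
cl∖int = {blue,pink,red,gold,green,teal}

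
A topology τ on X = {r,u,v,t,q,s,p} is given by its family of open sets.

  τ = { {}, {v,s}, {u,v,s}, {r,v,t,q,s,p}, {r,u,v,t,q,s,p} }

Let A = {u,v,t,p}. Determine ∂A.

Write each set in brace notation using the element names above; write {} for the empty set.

{r,u,v,t,q,s,p}

interior: largest open inside A is {} (from {})
cl via duality: int({r,q,s}) = {}, so X∖{} = {r,u,v,t,q,s,p}
cl∖int = {r,u,v,t,q,s,p}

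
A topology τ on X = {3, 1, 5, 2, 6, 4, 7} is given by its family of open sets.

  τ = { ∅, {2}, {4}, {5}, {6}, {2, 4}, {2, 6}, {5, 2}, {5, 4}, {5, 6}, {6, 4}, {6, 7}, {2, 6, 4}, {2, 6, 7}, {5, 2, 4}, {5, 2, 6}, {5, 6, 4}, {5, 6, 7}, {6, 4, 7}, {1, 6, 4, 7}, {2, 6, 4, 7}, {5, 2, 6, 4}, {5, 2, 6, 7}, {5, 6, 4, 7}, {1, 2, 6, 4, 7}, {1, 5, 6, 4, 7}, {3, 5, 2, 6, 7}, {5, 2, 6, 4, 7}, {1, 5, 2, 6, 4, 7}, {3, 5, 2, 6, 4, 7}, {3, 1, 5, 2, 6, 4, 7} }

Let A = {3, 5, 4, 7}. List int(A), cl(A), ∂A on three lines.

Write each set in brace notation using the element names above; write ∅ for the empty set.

U open, U⊆A: ∅, {4}, {5}, {5, 4}. int(A) = ⋃ = {5, 4}
X∖A={1, 2, 6}, int(X∖A)={2, 6}, hence cl(A)={3, 1, 5, 4, 7}
∂A: remove int from cl → {3, 1, 7}

int(A) = {5, 4}
cl(A)  = {3, 1, 5, 4, 7}
∂A     = {3, 1, 7}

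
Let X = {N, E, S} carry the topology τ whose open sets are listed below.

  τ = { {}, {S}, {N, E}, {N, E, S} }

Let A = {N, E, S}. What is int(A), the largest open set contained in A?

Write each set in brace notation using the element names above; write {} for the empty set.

{N, E, S}

U open, U⊆A: {}, {S}, {N, E}, {N, E, S}. int(A) = ⋃ = {N, E, S}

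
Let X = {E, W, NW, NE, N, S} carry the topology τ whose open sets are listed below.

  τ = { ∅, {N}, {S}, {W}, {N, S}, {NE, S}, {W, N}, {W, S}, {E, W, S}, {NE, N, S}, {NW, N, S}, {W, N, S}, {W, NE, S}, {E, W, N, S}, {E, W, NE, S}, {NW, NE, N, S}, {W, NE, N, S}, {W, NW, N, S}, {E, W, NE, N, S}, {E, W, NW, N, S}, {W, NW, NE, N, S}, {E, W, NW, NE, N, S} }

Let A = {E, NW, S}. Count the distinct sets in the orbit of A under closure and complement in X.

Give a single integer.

8

closure: X∖int(X∖A) = X∖{W, N} = {E, NW, NE, S}
Let k=closure and c=complement:
  1. A     = {E, NW, S}
  2. kA    = {E, NW, NE, S}
  3. cA    = {W, NE, N}
  4. ckA   = {W, N}
  5. kcA   = {E, W, NW, NE, N}
  6. kckA  = {E, W, NW, N}
  7. ckcA  = {S}
  8. ckckA = {NE, S}
— saturated at 8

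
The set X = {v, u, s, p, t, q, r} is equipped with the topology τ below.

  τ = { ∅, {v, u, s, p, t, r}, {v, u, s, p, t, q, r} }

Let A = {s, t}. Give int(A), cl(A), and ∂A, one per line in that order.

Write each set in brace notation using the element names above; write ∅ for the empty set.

interior: largest open inside A is ∅ (from ∅)
cl via duality: int({v, u, p, q, r}) = ∅, so X∖∅ = {v, u, s, p, t, q, r}
cl∖int = {v, u, s, p, t, q, r}

int(A) = ∅
cl(A)  = {v, u, s, p, t, q, r}
∂A     = {v, u, s, p, t, q, r}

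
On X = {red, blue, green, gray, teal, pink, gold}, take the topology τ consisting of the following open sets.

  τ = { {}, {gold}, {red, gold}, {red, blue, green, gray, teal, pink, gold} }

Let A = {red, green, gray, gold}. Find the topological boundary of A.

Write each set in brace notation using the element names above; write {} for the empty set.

U open, U⊆A: {}, {gold}, {red, gold}. int(A) = ⋃ = {red, gold}
X∖A={blue, teal, pink}, int(X∖A)={}, hence cl(A)={red, blue, green, gray, teal, pink, gold}
∂A: remove int from cl → {blue, green, gray, teal, pink}

{blue, green, gray, teal, pink}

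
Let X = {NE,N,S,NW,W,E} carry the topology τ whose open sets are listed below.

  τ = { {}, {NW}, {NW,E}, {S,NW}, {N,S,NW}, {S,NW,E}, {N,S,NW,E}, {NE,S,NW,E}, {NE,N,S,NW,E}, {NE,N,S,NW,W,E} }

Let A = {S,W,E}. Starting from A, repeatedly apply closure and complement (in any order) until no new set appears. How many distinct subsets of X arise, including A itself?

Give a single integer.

6

X∖A={NE,N,NW}, int(X∖A)={NW}, hence cl(A)={NE,N,S,W,E}
Orbit (k=closure, c=complement):
  1. A     = {S,W,E}
  2. kA    = {NE,N,S,W,E}
  3. cA    = {NE,N,NW}
  4. ckA   = {NW}
  5. kcA   = {NE,N,S,NW,W,E}
  6. ckcA  = {}
(closed under both — stop)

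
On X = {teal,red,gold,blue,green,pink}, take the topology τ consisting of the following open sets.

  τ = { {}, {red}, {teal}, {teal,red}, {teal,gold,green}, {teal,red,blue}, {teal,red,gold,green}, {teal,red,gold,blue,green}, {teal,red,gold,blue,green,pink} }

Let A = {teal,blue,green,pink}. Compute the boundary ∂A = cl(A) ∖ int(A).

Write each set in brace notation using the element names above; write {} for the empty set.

U open, U⊆A: {}, {teal}. int(A) = ⋃ = {teal}
X∖A={red,gold}, int(X∖A)={red}, hence cl(A)={teal,gold,blue,green,pink}
∂A: remove int from cl → {gold,blue,green,pink}

{gold,blue,green,pink}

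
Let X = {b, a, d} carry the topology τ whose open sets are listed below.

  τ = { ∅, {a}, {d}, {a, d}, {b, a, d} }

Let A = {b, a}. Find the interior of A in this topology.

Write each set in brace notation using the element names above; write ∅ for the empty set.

{a}

U open, U⊆A: ∅, {a}. int(A) = ⋃ = {a}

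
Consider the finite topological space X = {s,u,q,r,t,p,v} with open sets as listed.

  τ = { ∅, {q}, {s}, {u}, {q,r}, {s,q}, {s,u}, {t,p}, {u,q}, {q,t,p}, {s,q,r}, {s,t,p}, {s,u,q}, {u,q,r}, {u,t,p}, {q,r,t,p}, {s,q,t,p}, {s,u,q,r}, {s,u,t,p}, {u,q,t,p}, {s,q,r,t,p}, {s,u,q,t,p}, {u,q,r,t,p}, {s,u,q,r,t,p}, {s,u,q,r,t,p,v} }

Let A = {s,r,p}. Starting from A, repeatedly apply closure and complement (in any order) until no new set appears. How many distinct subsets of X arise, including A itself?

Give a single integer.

closure: X∖int(X∖A) = X∖{u,q} = {s,r,t,p,v}
Let k=closure and c=complement:
  1. A     = {s,r,p}
  2. kA    = {s,r,t,p,v}
  3. cA    = {u,q,t,v}
  4. ckA   = {u,q}
  5. kcA   = {u,q,r,t,p,v}
  6. kckA  = {u,q,r,v}
  7. ckcA  = {s}
  8. ckckA = {s,t,p}
  9. kckcA = {s,v}
  10. kckckA = {s,t,p,v}
  11. ckckcA = {u,q,r,t,p}
  12. ckckckA = {u,q,r}
— saturated at 12

12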